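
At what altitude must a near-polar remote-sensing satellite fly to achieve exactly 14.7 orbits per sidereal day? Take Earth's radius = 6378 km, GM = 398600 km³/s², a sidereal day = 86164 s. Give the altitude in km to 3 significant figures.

648 km

Required period T = 86164 / 14.7 = 5861.5 s.
From T = 2π√(a³/μ): a = (μ T²/4π²)^(1/3) = (398600 × 5861.5² / 4π²)^(1/3) = 7026 km.
Altitude h = a − R = 7026 − 6378 = 648 km.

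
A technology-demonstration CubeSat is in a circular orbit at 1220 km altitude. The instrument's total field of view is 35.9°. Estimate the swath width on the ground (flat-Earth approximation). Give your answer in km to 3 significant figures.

790 km

Half-angle = 35.9°/2 = 17.95°.
Swath width ≈ 2h·tan(θ/2) = 2 × 1220 × tan(17.95°) = 790.5 km.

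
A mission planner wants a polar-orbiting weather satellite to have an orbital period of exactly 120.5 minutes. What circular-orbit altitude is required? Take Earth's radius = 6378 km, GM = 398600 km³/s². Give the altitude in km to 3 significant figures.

1700 km

T = 120.5 min = 7230.0 s.
From T = 2π√(a³/μ): a = (μ T²/4π²)^(1/3) = (398600 × 7230.0² / 4π²)^(1/3) = 8081 km.
Altitude h = a − R = 8081 − 6378 = 1703 km.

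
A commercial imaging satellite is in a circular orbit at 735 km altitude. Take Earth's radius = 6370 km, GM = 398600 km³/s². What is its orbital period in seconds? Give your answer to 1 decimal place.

Semi-major axis a = 6370 + 735 = 7105 km. Period T = 2π√(a³/μ) = 2π√(7105³/398600) = 5960.2 s = 99.34 min.

5960.2 seconds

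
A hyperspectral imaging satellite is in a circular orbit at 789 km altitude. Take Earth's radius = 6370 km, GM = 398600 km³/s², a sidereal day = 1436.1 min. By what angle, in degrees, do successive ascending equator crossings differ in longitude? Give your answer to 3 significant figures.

25.2°

Semi-major axis a = 6370 + 789 = 7159 km. Period T = 2π√(a³/μ) = 2π√(7159³/398600) = 6028.2 s = 100.47 min.
During one orbit Earth rotates (6028.2 / 86166) × 360° = 25.19°.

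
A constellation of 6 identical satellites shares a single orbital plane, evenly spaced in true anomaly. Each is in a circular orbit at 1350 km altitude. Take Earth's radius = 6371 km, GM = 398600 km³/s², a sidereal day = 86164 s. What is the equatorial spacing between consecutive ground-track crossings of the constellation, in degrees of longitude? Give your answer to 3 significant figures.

4.70°

Semi-major axis a = 6371 + 1350 = 7721 km. Period T = 2π√(a³/μ) = 2π√(7721³/398600) = 6751.8 s = 112.53 min.
Single-satellite node shift = (6751.8/86164) × 360° = 28.21°.
With 6 satellites evenly phased, successive equator crossings are 28.21/6 = 4.702° apart.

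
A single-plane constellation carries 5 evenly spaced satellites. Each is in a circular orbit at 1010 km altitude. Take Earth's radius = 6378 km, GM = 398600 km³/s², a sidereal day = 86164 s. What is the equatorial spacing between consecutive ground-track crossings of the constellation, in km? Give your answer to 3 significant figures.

588 km

Semi-major axis a = 6378 + 1010 = 7388 km. Period T = 2π√(a³/μ) = 2π√(7388³/398600) = 6319.8 s = 105.33 min.
Single-satellite node shift = (6319.8/86164) × 360° = 26.40°.
With 5 satellites evenly phased, successive equator crossings are 26.40/5 = 5.281° apart.
That is 5.281 × 111.3 = 588 km at the equator.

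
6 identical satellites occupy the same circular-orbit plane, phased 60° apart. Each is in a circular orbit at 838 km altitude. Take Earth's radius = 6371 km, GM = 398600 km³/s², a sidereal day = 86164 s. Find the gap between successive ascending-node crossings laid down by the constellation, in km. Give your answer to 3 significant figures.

Semi-major axis a = 6371 + 838 = 7209 km. Period T = 2π√(a³/μ) = 2π√(7209³/398600) = 6091.5 s = 101.52 min.
Single-satellite node shift = (6091.5/86164) × 360° = 25.45°.
With 6 satellites evenly phased, successive equator crossings are 25.45/6 = 4.242° apart.
That is 4.242 × 111.2 = 472 km at the equator.

472 km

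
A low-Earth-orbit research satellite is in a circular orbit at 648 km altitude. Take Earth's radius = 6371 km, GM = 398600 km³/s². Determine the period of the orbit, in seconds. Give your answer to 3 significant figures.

5850 seconds

Semi-major axis a = 6371 + 648 = 7019 km. Period T = 2π√(a³/μ) = 2π√(7019³/398600) = 5852.3 s = 97.54 min.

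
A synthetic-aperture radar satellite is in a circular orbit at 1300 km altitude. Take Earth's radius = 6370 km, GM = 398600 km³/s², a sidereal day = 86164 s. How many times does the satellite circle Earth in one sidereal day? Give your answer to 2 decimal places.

Semi-major axis a = 6370 + 1300 = 7670 km. Period T = 2π√(a³/μ) = 2π√(7670³/398600) = 6685.0 s = 111.42 min.
Orbits per sidereal day = 86164 / 6685.0 = 12.889.

12.89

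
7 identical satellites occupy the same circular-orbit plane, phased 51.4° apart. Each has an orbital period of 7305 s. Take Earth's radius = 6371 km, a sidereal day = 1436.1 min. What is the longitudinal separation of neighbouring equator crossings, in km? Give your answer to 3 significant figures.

Single-satellite node shift = (7305.0/86166) × 360° = 30.52°.
With 7 satellites evenly phased, successive equator crossings are 30.52/7 = 4.360° apart.
That is 4.360 × 111.2 = 485 km at the equator.

485 km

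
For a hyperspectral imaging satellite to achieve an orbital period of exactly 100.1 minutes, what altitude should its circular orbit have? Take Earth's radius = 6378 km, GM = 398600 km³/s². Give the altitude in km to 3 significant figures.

T = 100.1 min = 6006.0 s.
From T = 2π√(a³/μ): a = (μ T²/4π²)^(1/3) = (398600 × 6006.0² / 4π²)^(1/3) = 7141 km.
Altitude h = a − R = 7141 − 6378 = 763 km.

763 km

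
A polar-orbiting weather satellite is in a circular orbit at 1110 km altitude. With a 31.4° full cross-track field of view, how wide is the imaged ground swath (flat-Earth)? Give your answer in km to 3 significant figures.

624 km

Half-angle = 31.4°/2 = 15.7°.
Swath width ≈ 2h·tan(θ/2) = 2 × 1110 × tan(15.7°) = 624.0 km.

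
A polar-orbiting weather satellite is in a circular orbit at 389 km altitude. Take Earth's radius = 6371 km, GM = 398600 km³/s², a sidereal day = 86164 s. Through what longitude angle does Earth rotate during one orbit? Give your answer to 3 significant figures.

23.1°

Semi-major axis a = 6371 + 389 = 6760 km. Period T = 2π√(a³/μ) = 2π√(6760³/398600) = 5531.4 s = 92.19 min.
During one orbit Earth rotates (5531.4 / 86164) × 360° = 23.11°.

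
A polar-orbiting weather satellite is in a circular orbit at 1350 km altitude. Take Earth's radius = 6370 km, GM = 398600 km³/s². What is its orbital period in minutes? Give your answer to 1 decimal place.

112.5 min

Semi-major axis a = 6370 + 1350 = 7720 km. Period T = 2π√(a³/μ) = 2π√(7720³/398600) = 6750.5 s = 112.51 min.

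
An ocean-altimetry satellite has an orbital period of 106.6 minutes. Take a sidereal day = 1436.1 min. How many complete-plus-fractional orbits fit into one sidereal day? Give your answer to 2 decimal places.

T = 106.6 min = 6396.0 s.
Orbits per sidereal day = 86166 / 6396.0 = 13.472.

13.47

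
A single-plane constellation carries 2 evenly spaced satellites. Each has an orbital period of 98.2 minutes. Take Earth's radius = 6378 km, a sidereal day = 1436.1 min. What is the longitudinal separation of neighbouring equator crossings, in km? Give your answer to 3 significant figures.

1370 km

T = 98.2 min = 5892.0 s.
Single-satellite node shift = (5892.0/86166) × 360° = 24.62°.
With 2 satellites evenly phased, successive equator crossings are 24.62/2 = 12.308° apart.
That is 12.308 × 111.3 = 1370 km at the equator.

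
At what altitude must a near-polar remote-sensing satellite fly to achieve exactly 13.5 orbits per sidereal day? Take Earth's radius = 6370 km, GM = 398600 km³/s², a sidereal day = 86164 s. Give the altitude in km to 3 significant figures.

Required period T = 86164 / 13.5 = 6382.5 s.
From T = 2π√(a³/μ): a = (μ T²/4π²)^(1/3) = (398600 × 6382.5² / 4π²)^(1/3) = 7437 km.
Altitude h = a − R = 7437 − 6370 = 1067 km.

1070 km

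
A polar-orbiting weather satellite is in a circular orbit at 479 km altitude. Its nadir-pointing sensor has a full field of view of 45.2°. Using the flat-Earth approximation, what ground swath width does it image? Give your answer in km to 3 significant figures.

399 km

Half-angle = 45.2°/2 = 22.6°.
Swath width ≈ 2h·tan(θ/2) = 2 × 479 × tan(22.6°) = 398.8 km.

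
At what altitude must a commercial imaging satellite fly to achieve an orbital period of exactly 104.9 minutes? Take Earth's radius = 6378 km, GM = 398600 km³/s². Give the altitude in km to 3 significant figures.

T = 104.9 min = 6294.0 s.
From T = 2π√(a³/μ): a = (μ T²/4π²)^(1/3) = (398600 × 6294.0² / 4π²)^(1/3) = 7368 km.
Altitude h = a − R = 7368 − 6378 = 990 km.

990 km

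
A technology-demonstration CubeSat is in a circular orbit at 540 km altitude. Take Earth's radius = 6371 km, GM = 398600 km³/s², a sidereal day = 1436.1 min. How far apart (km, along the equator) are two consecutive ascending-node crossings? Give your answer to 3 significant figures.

Semi-major axis a = 6371 + 540 = 6911 km. Period T = 2π√(a³/μ) = 2π√(6911³/398600) = 5717.7 s = 95.30 min.
During one orbit Earth rotates (5717.7 / 86166) × 360° = 23.89°.
At the equator that is 23.89° × (2π·6371/360) km/° = 23.89 × 111.2 = 2656 km.

2660 km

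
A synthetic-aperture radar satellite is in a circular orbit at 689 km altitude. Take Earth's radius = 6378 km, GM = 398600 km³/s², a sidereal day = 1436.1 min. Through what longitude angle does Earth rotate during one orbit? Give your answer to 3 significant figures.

24.7°

Semi-major axis a = 6378 + 689 = 7067 km. Period T = 2π√(a³/μ) = 2π√(7067³/398600) = 5912.4 s = 98.54 min.
During one orbit Earth rotates (5912.4 / 86166) × 360° = 24.70°.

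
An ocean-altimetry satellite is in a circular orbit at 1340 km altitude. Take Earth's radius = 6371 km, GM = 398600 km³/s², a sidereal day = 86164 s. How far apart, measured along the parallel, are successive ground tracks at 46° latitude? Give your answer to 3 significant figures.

2170 km

Semi-major axis a = 6371 + 1340 = 7711 km. Period T = 2π√(a³/μ) = 2π√(7711³/398600) = 6738.7 s = 112.31 min.
Node shift per orbit = (6738.7/86164) × 360° = 28.15°.
Equatorial spacing = 28.15 × 111.2 km/° = 3131 km.
At 46° latitude, spacing = 3131 × cos(46°) = 2175 km.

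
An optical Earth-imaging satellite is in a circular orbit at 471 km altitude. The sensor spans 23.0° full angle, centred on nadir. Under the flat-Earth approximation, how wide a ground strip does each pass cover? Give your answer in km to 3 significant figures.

192 km

Half-angle = 23.0°/2 = 11.5°.
Swath width ≈ 2h·tan(θ/2) = 2 × 471 × tan(11.5°) = 191.7 km.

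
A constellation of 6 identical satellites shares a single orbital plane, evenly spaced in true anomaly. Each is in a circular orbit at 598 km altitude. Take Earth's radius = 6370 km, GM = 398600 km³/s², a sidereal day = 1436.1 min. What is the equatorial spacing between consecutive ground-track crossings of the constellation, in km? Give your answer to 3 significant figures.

448 km

Semi-major axis a = 6370 + 598 = 6968 km. Period T = 2π√(a³/μ) = 2π√(6968³/398600) = 5788.6 s = 96.48 min.
Single-satellite node shift = (5788.6/86166) × 360° = 24.18°.
With 6 satellites evenly phased, successive equator crossings are 24.18/6 = 4.031° apart.
That is 4.031 × 111.2 = 448 km at the equator.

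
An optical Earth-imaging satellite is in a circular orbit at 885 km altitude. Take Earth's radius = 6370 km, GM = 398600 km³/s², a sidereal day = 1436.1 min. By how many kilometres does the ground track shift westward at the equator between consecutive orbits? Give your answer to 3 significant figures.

Semi-major axis a = 6370 + 885 = 7255 km. Period T = 2π√(a³/μ) = 2π√(7255³/398600) = 6149.9 s = 102.50 min.
During one orbit Earth rotates (6149.9 / 86166) × 360° = 25.69°.
At the equator that is 25.69° × (2π·6370/360) km/° = 25.69 × 111.2 = 2857 km.

2860 km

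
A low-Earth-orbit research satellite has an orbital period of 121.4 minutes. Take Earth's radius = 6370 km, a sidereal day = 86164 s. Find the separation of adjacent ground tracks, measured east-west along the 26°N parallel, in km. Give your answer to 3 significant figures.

T = 121.4 min = 7284.0 s.
Node shift per orbit = (7284.0/86164) × 360° = 30.43°.
Equatorial spacing = 30.43 × 111.2 km/° = 3383 km.
At 26° latitude, spacing = 3383 × cos(26°) = 3041 km.

3040 km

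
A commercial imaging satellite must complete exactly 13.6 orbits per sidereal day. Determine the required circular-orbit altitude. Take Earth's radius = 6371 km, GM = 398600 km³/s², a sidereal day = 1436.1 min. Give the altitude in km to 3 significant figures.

Required period T = 86166 / 13.6 = 6335.7 s.
From T = 2π√(a³/μ): a = (μ T²/4π²)^(1/3) = (398600 × 6335.7² / 4π²)^(1/3) = 7400 km.
Altitude h = a − R = 7400 − 6371 = 1029 km.

1030 km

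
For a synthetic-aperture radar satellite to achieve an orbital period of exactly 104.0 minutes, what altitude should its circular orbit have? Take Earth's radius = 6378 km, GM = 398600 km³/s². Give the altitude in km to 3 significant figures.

T = 104.0 min = 6240.0 s.
From T = 2π√(a³/μ): a = (μ T²/4π²)^(1/3) = (398600 × 6240.0² / 4π²)^(1/3) = 7326 km.
Altitude h = a − R = 7326 − 6378 = 948 km.

948 km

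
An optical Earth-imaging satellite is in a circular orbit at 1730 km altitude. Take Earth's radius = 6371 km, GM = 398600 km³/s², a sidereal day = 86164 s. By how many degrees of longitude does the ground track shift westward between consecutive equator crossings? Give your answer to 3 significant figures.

30.3°

Semi-major axis a = 6371 + 1730 = 8101 km. Period T = 2π√(a³/μ) = 2π√(8101³/398600) = 7256.4 s = 120.94 min.
During one orbit Earth rotates (7256.4 / 86164) × 360° = 30.32°.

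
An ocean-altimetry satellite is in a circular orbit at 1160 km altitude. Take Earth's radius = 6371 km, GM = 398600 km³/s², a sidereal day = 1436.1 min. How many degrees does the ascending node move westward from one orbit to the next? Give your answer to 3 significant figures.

27.2°

Semi-major axis a = 6371 + 1160 = 7531 km. Period T = 2π√(a³/μ) = 2π√(7531³/398600) = 6504.1 s = 108.40 min.
During one orbit Earth rotates (6504.1 / 86166) × 360° = 27.17°.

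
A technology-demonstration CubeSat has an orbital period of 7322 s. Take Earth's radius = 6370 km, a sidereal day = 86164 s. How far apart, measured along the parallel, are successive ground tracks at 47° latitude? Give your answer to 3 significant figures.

2320 km

Node shift per orbit = (7322.0/86164) × 360° = 30.59°.
Equatorial spacing = 30.59 × 111.2 km/° = 3401 km.
At 47° latitude, spacing = 3401 × cos(47°) = 2320 km.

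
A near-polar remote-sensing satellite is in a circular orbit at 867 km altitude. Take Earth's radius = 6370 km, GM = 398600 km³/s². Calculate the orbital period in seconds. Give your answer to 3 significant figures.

6130 seconds

Semi-major axis a = 6370 + 867 = 7237 km. Period T = 2π√(a³/μ) = 2π√(7237³/398600) = 6127.0 s = 102.12 min.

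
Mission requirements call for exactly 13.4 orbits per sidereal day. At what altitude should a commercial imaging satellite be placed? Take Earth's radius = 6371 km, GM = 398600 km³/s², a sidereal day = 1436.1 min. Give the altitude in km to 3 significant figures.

1100 km

Required period T = 86166 / 13.4 = 6430.3 s.
From T = 2π√(a³/μ): a = (μ T²/4π²)^(1/3) = (398600 × 6430.3² / 4π²)^(1/3) = 7474 km.
Altitude h = a − R = 7474 − 6371 = 1103 km.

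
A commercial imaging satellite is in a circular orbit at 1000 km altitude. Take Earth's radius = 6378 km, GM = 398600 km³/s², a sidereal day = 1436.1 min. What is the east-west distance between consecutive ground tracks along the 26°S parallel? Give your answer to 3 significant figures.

2640 km

Semi-major axis a = 6378 + 1000 = 7378 km. Period T = 2π√(a³/μ) = 2π√(7378³/398600) = 6306.9 s = 105.12 min.
Node shift per orbit = (6306.9/86166) × 360° = 26.35°.
Equatorial spacing = 26.35 × 111.3 km/° = 2933 km.
At 26° latitude, spacing = 2933 × cos(26°) = 2636 km.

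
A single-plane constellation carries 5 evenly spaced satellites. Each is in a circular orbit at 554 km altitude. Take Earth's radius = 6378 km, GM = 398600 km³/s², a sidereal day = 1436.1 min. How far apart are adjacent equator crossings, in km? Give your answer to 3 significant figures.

Semi-major axis a = 6378 + 554 = 6932 km. Period T = 2π√(a³/μ) = 2π√(6932³/398600) = 5743.8 s = 95.73 min.
Single-satellite node shift = (5743.8/86166) × 360° = 24.00°.
With 5 satellites evenly phased, successive equator crossings are 24.00/5 = 4.799° apart.
That is 4.799 × 111.3 = 534 km at the equator.

534 km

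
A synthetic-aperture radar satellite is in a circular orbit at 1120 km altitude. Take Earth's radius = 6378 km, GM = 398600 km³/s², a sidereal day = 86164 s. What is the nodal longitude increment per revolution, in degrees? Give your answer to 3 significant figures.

27.0°

Semi-major axis a = 6378 + 1120 = 7498 km. Period T = 2π√(a³/μ) = 2π√(7498³/398600) = 6461.4 s = 107.69 min.
During one orbit Earth rotates (6461.4 / 86164) × 360° = 27.00°.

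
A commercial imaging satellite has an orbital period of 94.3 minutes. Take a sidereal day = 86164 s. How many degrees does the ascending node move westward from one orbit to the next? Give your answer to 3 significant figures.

23.6°

T = 94.3 min = 5658.0 s.
During one orbit Earth rotates (5658.0 / 86164) × 360° = 23.64°.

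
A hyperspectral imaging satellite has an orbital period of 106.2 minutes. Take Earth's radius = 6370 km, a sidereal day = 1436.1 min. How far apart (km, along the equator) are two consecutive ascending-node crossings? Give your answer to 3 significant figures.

2960 km

T = 106.2 min = 6372.0 s.
During one orbit Earth rotates (6372.0 / 86166) × 360° = 26.62°.
At the equator that is 26.62° × (2π·6370/360) km/° = 26.62 × 111.2 = 2960 km.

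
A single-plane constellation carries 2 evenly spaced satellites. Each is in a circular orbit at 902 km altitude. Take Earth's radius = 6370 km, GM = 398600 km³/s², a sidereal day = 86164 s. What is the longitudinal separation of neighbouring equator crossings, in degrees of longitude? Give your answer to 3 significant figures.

12.9°

Semi-major axis a = 6370 + 902 = 7272 km. Period T = 2π√(a³/μ) = 2π√(7272³/398600) = 6171.5 s = 102.86 min.
Single-satellite node shift = (6171.5/86164) × 360° = 25.79°.
With 2 satellites evenly phased, successive equator crossings are 25.79/2 = 12.893° apart.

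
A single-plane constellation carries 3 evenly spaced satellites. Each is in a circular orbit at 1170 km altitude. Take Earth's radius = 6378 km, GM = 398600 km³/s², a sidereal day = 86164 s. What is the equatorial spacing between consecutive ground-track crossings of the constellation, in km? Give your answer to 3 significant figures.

Semi-major axis a = 6378 + 1170 = 7548 km. Period T = 2π√(a³/μ) = 2π√(7548³/398600) = 6526.2 s = 108.77 min.
Single-satellite node shift = (6526.2/86164) × 360° = 27.27°.
With 3 satellites evenly phased, successive equator crossings are 27.27/3 = 9.089° apart.
That is 9.089 × 111.3 = 1012 km at the equator.

1010 km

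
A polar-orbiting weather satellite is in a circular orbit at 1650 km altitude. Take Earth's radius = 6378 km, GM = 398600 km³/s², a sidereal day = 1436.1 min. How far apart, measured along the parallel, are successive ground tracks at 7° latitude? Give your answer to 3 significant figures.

3300 km

Semi-major axis a = 6378 + 1650 = 8028 km. Period T = 2π√(a³/μ) = 2π√(8028³/398600) = 7158.5 s = 119.31 min.
Node shift per orbit = (7158.5/86166) × 360° = 29.91°.
Equatorial spacing = 29.91 × 111.3 km/° = 3329 km.
At 7° latitude, spacing = 3329 × cos(7°) = 3304 km.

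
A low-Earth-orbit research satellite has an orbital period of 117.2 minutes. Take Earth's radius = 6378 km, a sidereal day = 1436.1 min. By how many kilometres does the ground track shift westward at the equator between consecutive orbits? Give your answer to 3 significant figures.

T = 117.2 min = 7032.0 s.
During one orbit Earth rotates (7032.0 / 86166) × 360° = 29.38°.
At the equator that is 29.38° × (2π·6378/360) km/° = 29.38 × 111.3 = 3270 km.

3270 km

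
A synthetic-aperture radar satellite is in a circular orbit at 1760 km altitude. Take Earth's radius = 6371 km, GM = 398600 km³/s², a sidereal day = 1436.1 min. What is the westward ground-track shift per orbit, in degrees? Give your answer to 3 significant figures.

Semi-major axis a = 6371 + 1760 = 8131 km. Period T = 2π√(a³/μ) = 2π√(8131³/398600) = 7296.7 s = 121.61 min.
During one orbit Earth rotates (7296.7 / 86166) × 360° = 30.49°.

30.5°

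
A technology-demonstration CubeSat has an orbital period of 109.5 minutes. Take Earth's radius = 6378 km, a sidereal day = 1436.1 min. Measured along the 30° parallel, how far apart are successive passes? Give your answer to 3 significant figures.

T = 109.5 min = 6570.0 s.
Node shift per orbit = (6570.0/86166) × 360° = 27.45°.
Equatorial spacing = 27.45 × 111.3 km/° = 3056 km.
At 30° latitude, spacing = 3056 × cos(30°) = 2646 km.

2650 km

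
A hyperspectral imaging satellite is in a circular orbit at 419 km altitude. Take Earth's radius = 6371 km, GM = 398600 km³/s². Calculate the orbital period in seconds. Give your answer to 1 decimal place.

5568.2 seconds

Semi-major axis a = 6371 + 419 = 6790 km. Period T = 2π√(a³/μ) = 2π√(6790³/398600) = 5568.2 s = 92.80 min.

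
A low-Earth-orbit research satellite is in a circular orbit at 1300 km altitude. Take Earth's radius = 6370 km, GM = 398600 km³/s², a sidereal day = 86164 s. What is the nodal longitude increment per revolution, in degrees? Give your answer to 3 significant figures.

Semi-major axis a = 6370 + 1300 = 7670 km. Period T = 2π√(a³/μ) = 2π√(7670³/398600) = 6685.0 s = 111.42 min.
During one orbit Earth rotates (6685.0 / 86164) × 360° = 27.93°.

27.9°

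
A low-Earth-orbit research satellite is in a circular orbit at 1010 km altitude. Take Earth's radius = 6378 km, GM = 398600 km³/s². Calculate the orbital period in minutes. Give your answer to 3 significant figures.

Semi-major axis a = 6378 + 1010 = 7388 km. Period T = 2π√(a³/μ) = 2π√(7388³/398600) = 6319.8 s = 105.33 min.

105 min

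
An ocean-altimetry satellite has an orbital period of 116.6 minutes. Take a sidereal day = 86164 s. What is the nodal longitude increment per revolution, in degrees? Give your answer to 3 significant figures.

T = 116.6 min = 6996.0 s.
During one orbit Earth rotates (6996.0 / 86164) × 360° = 29.23°.

29.2°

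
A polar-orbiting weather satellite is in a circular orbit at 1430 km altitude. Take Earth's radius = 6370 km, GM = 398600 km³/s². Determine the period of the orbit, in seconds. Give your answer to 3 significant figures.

6860 seconds

Semi-major axis a = 6370 + 1430 = 7800 km. Period T = 2π√(a³/μ) = 2π√(7800³/398600) = 6855.7 s = 114.26 min.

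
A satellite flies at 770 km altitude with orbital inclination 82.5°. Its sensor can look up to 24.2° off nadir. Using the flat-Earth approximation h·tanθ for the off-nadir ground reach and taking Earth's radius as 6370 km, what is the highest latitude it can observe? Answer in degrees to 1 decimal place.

85.6°

For a prograde orbit the ground track reaches latitude ±i = ±82.5°.
Sensor half-swath on the ground ≈ 770·tan(24.2°) = 346 km = 3.11° of latitude.
Maximum observable latitude ≈ 82.5 + 3.11 = 85.6°.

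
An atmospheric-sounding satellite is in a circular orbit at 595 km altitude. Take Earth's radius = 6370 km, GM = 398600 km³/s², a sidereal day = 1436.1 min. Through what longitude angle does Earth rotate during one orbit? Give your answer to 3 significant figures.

24.2°

Semi-major axis a = 6370 + 595 = 6965 km. Period T = 2π√(a³/μ) = 2π√(6965³/398600) = 5784.9 s = 96.41 min.
During one orbit Earth rotates (5784.9 / 86166) × 360° = 24.17°.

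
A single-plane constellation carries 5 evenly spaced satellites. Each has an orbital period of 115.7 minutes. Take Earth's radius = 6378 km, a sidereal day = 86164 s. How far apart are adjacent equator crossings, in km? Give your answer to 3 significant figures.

646 km

T = 115.7 min = 6942.0 s.
Single-satellite node shift = (6942.0/86164) × 360° = 29.00°.
With 5 satellites evenly phased, successive equator crossings are 29.00/5 = 5.801° apart.
That is 5.801 × 111.3 = 646 km at the equator.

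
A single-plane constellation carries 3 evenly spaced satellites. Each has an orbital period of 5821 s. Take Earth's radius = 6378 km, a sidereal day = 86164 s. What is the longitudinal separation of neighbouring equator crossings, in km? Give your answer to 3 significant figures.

Single-satellite node shift = (5821.0/86164) × 360° = 24.32°.
With 3 satellites evenly phased, successive equator crossings are 24.32/3 = 8.107° apart.
That is 8.107 × 111.3 = 902 km at the equator.

902 km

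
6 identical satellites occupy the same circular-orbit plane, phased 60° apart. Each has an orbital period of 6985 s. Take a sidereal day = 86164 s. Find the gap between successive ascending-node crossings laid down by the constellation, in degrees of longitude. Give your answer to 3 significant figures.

4.86°

Single-satellite node shift = (6985.0/86164) × 360° = 29.18°.
With 6 satellites evenly phased, successive equator crossings are 29.18/6 = 4.864° apart.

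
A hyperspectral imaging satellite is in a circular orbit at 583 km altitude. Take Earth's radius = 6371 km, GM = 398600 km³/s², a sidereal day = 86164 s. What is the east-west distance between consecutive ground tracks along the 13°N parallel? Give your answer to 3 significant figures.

Semi-major axis a = 6371 + 583 = 6954 km. Period T = 2π√(a³/μ) = 2π√(6954³/398600) = 5771.2 s = 96.19 min.
Node shift per orbit = (5771.2/86164) × 360° = 24.11°.
Equatorial spacing = 24.11 × 111.2 km/° = 2681 km.
At 13° latitude, spacing = 2681 × cos(13°) = 2612 km.

2610 km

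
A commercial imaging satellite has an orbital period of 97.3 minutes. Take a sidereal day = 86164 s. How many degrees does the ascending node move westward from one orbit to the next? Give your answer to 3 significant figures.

24.4°

T = 97.3 min = 5838.0 s.
During one orbit Earth rotates (5838.0 / 86164) × 360° = 24.39°.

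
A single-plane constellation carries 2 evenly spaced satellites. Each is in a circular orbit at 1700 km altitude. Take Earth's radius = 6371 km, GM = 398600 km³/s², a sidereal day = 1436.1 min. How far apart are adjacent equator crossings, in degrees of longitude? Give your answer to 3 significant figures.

15.1°

Semi-major axis a = 6371 + 1700 = 8071 km. Period T = 2π√(a³/μ) = 2π√(8071³/398600) = 7216.1 s = 120.27 min.
Single-satellite node shift = (7216.1/86166) × 360° = 30.15°.
With 2 satellites evenly phased, successive equator crossings are 30.15/2 = 15.074° apart.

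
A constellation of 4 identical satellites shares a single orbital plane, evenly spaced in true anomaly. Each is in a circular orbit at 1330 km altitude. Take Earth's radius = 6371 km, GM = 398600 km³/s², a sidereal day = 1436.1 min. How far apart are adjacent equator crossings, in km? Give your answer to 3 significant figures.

Semi-major axis a = 6371 + 1330 = 7701 km. Period T = 2π√(a³/μ) = 2π√(7701³/398600) = 6725.6 s = 112.09 min.
Single-satellite node shift = (6725.6/86166) × 360° = 28.10°.
With 4 satellites evenly phased, successive equator crossings are 28.10/4 = 7.025° apart.
That is 7.025 × 111.2 = 781 km at the equator.

781 km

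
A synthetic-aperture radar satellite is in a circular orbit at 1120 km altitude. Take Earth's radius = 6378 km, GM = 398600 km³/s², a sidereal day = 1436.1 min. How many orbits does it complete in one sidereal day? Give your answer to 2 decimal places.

Semi-major axis a = 6378 + 1120 = 7498 km. Period T = 2π√(a³/μ) = 2π√(7498³/398600) = 6461.4 s = 107.69 min.
Orbits per sidereal day = 86166 / 6461.4 = 13.335.

13.34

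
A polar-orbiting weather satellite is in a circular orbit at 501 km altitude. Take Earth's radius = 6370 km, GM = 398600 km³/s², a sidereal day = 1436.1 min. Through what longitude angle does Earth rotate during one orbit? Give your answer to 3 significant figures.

23.7°

Semi-major axis a = 6370 + 501 = 6871 km. Period T = 2π√(a³/μ) = 2π√(6871³/398600) = 5668.1 s = 94.47 min.
During one orbit Earth rotates (5668.1 / 86166) × 360° = 23.68°.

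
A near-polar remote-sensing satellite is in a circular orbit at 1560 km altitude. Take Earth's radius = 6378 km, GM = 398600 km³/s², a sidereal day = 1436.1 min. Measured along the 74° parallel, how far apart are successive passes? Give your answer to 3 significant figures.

Semi-major axis a = 6378 + 1560 = 7938 km. Period T = 2π√(a³/μ) = 2π√(7938³/398600) = 7038.5 s = 117.31 min.
Node shift per orbit = (7038.5/86166) × 360° = 29.41°.
Equatorial spacing = 29.41 × 111.3 km/° = 3273 km.
At 74° latitude, spacing = 3273 × cos(74°) = 902 km.

902 km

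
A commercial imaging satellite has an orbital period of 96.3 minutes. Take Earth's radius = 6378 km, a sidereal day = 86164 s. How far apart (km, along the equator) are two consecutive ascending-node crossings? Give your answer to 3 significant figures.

T = 96.3 min = 5778.0 s.
During one orbit Earth rotates (5778.0 / 86164) × 360° = 24.14°.
At the equator that is 24.14° × (2π·6378/360) km/° = 24.14 × 111.3 = 2687 km.

2690 km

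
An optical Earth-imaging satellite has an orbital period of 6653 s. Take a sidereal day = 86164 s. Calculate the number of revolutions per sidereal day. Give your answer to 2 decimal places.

12.95

Orbits per sidereal day = 86164 / 6653.0 = 12.951.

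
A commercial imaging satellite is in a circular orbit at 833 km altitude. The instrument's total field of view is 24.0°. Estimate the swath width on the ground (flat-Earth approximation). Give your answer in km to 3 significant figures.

Half-angle = 24.0°/2 = 12°.
Swath width ≈ 2h·tan(θ/2) = 2 × 833 × tan(12°) = 354.1 km.

354 km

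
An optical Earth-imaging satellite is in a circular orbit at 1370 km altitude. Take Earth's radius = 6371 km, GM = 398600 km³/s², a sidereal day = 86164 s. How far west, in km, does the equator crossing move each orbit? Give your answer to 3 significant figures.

Semi-major axis a = 6371 + 1370 = 7741 km. Period T = 2π√(a³/μ) = 2π√(7741³/398600) = 6778.1 s = 112.97 min.
During one orbit Earth rotates (6778.1 / 86164) × 360° = 28.32°.
At the equator that is 28.32° × (2π·6371/360) km/° = 28.32 × 111.2 = 3149 km.

3150 km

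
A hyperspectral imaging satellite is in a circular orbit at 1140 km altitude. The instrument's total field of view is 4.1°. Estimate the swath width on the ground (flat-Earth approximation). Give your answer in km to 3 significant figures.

Half-angle = 4.1°/2 = 2.05°.
Swath width ≈ 2h·tan(θ/2) = 2 × 1140 × tan(2.05°) = 81.6 km.

81.6 km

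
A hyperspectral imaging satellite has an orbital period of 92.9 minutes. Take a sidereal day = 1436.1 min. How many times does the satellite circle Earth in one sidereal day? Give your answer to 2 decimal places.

15.46

T = 92.9 min = 5574.0 s.
Orbits per sidereal day = 86166 / 5574.0 = 15.459.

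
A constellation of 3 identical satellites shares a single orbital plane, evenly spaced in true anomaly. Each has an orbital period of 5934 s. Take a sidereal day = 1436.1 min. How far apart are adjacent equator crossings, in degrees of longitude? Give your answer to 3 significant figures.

Single-satellite node shift = (5934.0/86166) × 360° = 24.79°.
With 3 satellites evenly phased, successive equator crossings are 24.79/3 = 8.264° apart.

8.26°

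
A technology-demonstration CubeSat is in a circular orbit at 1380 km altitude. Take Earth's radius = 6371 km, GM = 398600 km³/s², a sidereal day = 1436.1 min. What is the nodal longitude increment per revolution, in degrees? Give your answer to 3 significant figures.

28.4°

Semi-major axis a = 6371 + 1380 = 7751 km. Period T = 2π√(a³/μ) = 2π√(7751³/398600) = 6791.2 s = 113.19 min.
During one orbit Earth rotates (6791.2 / 86166) × 360° = 28.37°.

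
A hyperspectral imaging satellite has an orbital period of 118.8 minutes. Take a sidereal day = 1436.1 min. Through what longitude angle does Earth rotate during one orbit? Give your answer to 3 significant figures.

T = 118.8 min = 7128.0 s.
During one orbit Earth rotates (7128.0 / 86166) × 360° = 29.78°.

29.8°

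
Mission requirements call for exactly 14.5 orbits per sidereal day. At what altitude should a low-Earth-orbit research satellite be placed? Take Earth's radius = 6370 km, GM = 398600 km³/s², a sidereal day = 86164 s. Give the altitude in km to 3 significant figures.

Required period T = 86164 / 14.5 = 5942.3 s.
From T = 2π√(a³/μ): a = (μ T²/4π²)^(1/3) = (398600 × 5942.3² / 4π²)^(1/3) = 7091 km.
Altitude h = a − R = 7091 − 6370 = 721 km.

721 km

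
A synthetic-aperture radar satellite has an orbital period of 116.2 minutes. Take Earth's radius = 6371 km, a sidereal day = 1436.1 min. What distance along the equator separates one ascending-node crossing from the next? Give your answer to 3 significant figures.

3240 km

T = 116.2 min = 6972.0 s.
During one orbit Earth rotates (6972.0 / 86166) × 360° = 29.13°.
At the equator that is 29.13° × (2π·6371/360) km/° = 29.13 × 111.2 = 3239 km.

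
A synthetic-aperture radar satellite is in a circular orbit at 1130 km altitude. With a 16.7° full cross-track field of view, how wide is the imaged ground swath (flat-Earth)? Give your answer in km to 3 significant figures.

Half-angle = 16.7°/2 = 8.35°.
Swath width ≈ 2h·tan(θ/2) = 2 × 1130 × tan(8.35°) = 331.7 km.

332 km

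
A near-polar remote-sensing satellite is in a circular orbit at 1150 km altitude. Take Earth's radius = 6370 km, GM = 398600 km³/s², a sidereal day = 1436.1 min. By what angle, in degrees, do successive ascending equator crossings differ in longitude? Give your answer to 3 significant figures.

27.1°

Semi-major axis a = 6370 + 1150 = 7520 km. Period T = 2π√(a³/μ) = 2π√(7520³/398600) = 6489.9 s = 108.16 min.
During one orbit Earth rotates (6489.9 / 86166) × 360° = 27.11°.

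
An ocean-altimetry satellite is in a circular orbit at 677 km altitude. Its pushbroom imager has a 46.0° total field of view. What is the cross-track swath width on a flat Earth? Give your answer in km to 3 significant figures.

575 km

Half-angle = 46.0°/2 = 23°.
Swath width ≈ 2h·tan(θ/2) = 2 × 677 × tan(23°) = 574.7 km.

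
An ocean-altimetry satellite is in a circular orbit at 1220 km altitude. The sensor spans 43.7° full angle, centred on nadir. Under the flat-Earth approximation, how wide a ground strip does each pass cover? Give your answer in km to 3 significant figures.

Half-angle = 43.7°/2 = 21.85°.
Swath width ≈ 2h·tan(θ/2) = 2 × 1220 × tan(21.85°) = 978.4 km.

978 km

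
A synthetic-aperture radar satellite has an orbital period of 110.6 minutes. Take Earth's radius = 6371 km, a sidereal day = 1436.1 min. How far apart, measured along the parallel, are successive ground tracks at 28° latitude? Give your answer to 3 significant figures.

T = 110.6 min = 6636.0 s.
Node shift per orbit = (6636.0/86166) × 360° = 27.73°.
Equatorial spacing = 27.73 × 111.2 km/° = 3083 km.
At 28° latitude, spacing = 3083 × cos(28°) = 2722 km.

2720 km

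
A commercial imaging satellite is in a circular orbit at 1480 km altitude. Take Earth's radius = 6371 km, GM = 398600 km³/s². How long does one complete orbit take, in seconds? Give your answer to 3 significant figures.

Semi-major axis a = 6371 + 1480 = 7851 km. Period T = 2π√(a³/μ) = 2π√(7851³/398600) = 6923.1 s = 115.38 min.

6920 seconds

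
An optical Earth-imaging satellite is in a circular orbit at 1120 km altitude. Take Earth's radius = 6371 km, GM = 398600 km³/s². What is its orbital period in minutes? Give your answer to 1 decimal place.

Semi-major axis a = 6371 + 1120 = 7491 km. Period T = 2π√(a³/μ) = 2π√(7491³/398600) = 6452.4 s = 107.54 min.

107.5 min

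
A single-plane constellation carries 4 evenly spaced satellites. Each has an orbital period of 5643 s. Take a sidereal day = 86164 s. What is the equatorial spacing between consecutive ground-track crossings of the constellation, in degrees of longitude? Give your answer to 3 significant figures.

5.89°

Single-satellite node shift = (5643.0/86164) × 360° = 23.58°.
With 4 satellites evenly phased, successive equator crossings are 23.58/4 = 5.894° apart.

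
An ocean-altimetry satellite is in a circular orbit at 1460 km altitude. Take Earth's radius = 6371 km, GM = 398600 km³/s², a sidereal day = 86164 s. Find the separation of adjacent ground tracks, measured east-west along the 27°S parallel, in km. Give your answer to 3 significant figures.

2850 km

Semi-major axis a = 6371 + 1460 = 7831 km. Period T = 2π√(a³/μ) = 2π√(7831³/398600) = 6896.6 s = 114.94 min.
Node shift per orbit = (6896.6/86164) × 360° = 28.81°.
Equatorial spacing = 28.81 × 111.2 km/° = 3204 km.
At 27° latitude, spacing = 3204 × cos(27°) = 2855 km.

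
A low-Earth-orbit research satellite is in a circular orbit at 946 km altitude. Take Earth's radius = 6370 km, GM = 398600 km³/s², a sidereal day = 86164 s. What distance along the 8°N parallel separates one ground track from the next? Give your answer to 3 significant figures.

Semi-major axis a = 6370 + 946 = 7316 km. Period T = 2π√(a³/μ) = 2π√(7316³/398600) = 6227.6 s = 103.79 min.
Node shift per orbit = (6227.6/86164) × 360° = 26.02°.
Equatorial spacing = 26.02 × 111.2 km/° = 2893 km.
At 8° latitude, spacing = 2893 × cos(8°) = 2865 km.

2860 km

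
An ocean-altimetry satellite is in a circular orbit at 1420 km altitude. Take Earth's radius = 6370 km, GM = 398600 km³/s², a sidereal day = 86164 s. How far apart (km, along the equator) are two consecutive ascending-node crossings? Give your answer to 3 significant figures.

Semi-major axis a = 6370 + 1420 = 7790 km. Period T = 2π√(a³/μ) = 2π√(7790³/398600) = 6842.5 s = 114.04 min.
During one orbit Earth rotates (6842.5 / 86164) × 360° = 28.59°.
At the equator that is 28.59° × (2π·6370/360) km/° = 28.59 × 111.2 = 3178 km.

3180 km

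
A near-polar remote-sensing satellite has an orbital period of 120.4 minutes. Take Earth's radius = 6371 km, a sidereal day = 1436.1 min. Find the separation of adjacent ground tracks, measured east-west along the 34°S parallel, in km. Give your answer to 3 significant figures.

T = 120.4 min = 7224.0 s.
Node shift per orbit = (7224.0/86166) × 360° = 30.18°.
Equatorial spacing = 30.18 × 111.2 km/° = 3356 km.
At 34° latitude, spacing = 3356 × cos(34°) = 2782 km.

2780 km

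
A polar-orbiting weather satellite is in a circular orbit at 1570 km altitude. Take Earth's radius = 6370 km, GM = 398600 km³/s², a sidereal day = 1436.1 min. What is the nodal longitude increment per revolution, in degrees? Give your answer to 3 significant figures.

29.4°

Semi-major axis a = 6370 + 1570 = 7940 km. Period T = 2π√(a³/μ) = 2π√(7940³/398600) = 7041.1 s = 117.35 min.
During one orbit Earth rotates (7041.1 / 86166) × 360° = 29.42°.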